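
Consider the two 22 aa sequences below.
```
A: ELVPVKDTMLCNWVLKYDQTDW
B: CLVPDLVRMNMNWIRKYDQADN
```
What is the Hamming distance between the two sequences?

Comparing position by position, 11 positions differ: 1 (E/C), 5 (V/D), 6 (K/L), 7 (D/V), 8 (T/R), 10 (L/N), 11 (C/M), 14 (V/I), 15 (L/R), 20 (T/A), 22 (W/N).

11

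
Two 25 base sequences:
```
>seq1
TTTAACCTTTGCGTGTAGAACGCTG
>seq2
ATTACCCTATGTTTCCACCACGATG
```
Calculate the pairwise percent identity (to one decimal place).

60.0%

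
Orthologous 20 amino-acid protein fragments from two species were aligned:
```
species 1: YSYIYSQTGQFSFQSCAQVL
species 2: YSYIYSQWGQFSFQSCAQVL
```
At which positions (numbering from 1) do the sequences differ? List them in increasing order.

8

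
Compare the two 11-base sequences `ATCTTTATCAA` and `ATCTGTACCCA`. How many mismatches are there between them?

3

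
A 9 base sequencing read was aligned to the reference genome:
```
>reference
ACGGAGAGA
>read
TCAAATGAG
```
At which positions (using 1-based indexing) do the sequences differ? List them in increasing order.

Differences at position 1 (A→T), position 3 (G→A), position 4 (G→A), position 6 (G→T), position 7 (A→G), position 8 (G→A), position 9 (A→G).

1, 3, 4, 6, 7, 8, 9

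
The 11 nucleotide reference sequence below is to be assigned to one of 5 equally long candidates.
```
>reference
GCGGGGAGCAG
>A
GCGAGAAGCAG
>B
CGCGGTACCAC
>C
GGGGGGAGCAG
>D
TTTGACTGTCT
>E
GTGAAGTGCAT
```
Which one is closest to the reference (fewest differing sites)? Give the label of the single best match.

C

Hamming distances to reference — A: 2; B: 6; C: 1; D: 9; E: 5.
Smallest is C with 1 mismatch.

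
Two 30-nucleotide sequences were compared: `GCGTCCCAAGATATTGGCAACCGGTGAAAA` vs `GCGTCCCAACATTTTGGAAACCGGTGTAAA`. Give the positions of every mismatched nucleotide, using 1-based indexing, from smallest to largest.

Differences at position 10 (G→C), position 13 (A→T), position 18 (C→A), position 27 (A→T).

10, 13, 18, 27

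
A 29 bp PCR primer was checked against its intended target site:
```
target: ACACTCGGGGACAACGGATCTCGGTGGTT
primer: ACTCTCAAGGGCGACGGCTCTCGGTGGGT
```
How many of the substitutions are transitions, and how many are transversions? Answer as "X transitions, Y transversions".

4 transitions, 3 transversions

Transitions (purine↔purine or pyrimidine↔pyrimidine): 7 G→A, 8 G→A, 11 A→G, 13 A→G.
Transversions (purine↔pyrimidine): 3 A→T, 18 A→C, 28 T→G.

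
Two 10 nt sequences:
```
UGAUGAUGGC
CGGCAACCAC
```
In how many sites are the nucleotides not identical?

7

Comparing position by position, 7 sites differ: 1 (U/C), 3 (A/G), 4 (U/C), 5 (G/A), 7 (U/C), 8 (G/C), 9 (G/A).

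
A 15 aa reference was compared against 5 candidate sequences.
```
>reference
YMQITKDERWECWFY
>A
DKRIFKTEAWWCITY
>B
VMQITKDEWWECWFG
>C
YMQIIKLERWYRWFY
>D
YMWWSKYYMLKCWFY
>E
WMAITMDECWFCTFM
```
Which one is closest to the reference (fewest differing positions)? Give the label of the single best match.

B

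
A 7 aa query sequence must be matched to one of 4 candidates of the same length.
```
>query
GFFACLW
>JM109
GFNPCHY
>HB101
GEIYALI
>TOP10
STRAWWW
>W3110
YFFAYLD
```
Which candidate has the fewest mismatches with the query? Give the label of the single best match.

Hamming distances to query — JM109: 4; HB101: 5; TOP10: 5; W3110: 3.
Smallest is W3110 with 3 mismatches.

W3110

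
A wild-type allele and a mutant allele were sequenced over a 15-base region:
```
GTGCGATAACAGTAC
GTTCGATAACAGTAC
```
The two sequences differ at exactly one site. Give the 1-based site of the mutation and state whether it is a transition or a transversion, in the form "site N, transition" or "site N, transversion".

site 3, transversion

Site 3 changes G→T. G is a purine and T is a pyrimidine, so this is a transversion.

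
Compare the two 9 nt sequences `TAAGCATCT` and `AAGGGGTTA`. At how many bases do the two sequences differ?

Mismatches (1-based): base 1: T→A; base 3: A→G; base 5: C→G; base 6: A→G; base 8: C→T; base 9: T→A.

6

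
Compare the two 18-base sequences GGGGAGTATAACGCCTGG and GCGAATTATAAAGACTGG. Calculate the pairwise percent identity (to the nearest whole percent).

Mismatches at positions 2, 4, 6, 12, 14 (1-based): 5 of 18.
Identical positions: 13/18 = 72.22% → 72%.

72%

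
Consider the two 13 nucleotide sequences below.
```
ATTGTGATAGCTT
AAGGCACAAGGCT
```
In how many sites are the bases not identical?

8

Comparing position by position, 8 sites differ: 2 (T/A), 3 (T/G), 5 (T/C), 6 (G/A), 7 (A/C), 8 (T/A), 11 (C/G), 12 (T/C).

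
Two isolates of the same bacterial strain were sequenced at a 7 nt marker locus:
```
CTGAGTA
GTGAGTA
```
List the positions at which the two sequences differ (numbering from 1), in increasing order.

Scanning 1-based: 1: C/G.

1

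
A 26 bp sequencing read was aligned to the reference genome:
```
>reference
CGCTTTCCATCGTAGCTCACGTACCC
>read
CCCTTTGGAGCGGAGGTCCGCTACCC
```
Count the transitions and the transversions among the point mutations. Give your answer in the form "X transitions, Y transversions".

Mismatches (1-based):
base 2: G→C (purine→pyrimidine, transversion)
base 7: C→G (pyrimidine→purine, transversion)
base 8: C→G (pyrimidine→purine, transversion)
base 10: T→G (pyrimidine→purine, transversion)
base 13: T→G (pyrimidine→purine, transversion)
base 16: C→G (pyrimidine→purine, transversion)
base 19: A→C (purine→pyrimidine, transversion)
base 20: C→G (pyrimidine→purine, transversion)
base 21: G→C (purine→pyrimidine, transversion)

0 transitions, 9 transversions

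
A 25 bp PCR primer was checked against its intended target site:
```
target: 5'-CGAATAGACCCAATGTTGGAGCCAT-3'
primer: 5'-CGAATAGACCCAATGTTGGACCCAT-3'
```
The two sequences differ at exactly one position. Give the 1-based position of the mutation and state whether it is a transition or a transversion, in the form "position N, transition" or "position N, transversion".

Position 21 changes G→C. G is a purine and C is a pyrimidine, so this is a transversion.

position 21, transversion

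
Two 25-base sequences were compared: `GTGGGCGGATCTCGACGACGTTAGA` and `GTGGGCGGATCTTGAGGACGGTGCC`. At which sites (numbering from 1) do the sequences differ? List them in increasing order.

Differences at site 13 (C→T), site 16 (C→G), site 21 (T→G), site 23 (A→G), site 24 (G→C), site 25 (A→C).

13, 16, 21, 23, 24, 25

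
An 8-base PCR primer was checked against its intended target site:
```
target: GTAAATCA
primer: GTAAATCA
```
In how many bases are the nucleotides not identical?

0

The two sequences are identical at every position.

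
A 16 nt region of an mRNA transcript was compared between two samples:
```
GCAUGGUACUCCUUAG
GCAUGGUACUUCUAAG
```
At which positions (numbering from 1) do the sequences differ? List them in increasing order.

11, 14

Scanning 1-based: 11: C/U; 14: U/A.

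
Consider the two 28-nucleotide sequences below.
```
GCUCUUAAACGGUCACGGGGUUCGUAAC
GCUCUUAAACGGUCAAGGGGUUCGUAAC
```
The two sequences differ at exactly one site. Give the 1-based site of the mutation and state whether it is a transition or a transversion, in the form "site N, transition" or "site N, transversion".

The sequences differ only at site 16: C→A (pyrimidine→purine), a transversion.

site 16, transversion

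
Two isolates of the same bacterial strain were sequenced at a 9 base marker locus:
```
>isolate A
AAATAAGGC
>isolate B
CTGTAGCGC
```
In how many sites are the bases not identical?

Comparing position by position, 5 sites differ: 1 (A/C), 2 (A/T), 3 (A/G), 6 (A/G), 7 (G/C).

5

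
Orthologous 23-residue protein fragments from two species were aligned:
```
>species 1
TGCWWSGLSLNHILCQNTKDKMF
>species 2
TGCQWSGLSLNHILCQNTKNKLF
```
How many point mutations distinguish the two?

Comparing position by position, 3 residues differ: 4 (W/Q), 20 (D/N), 22 (M/L).

3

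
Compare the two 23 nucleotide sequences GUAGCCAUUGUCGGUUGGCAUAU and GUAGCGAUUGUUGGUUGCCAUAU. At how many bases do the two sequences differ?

3

The sequences differ at bases 6, 12, 18 (1-based) — 3 in total.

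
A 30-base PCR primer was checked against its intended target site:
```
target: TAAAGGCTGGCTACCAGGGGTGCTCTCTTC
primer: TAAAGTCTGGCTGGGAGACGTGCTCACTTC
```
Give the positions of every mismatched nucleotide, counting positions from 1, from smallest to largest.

Scanning 1-based: 6: G/T; 13: A/G; 14: C/G; 15: C/G; 18: G/A; 19: G/C; 26: T/A.

6, 13, 14, 15, 18, 19, 26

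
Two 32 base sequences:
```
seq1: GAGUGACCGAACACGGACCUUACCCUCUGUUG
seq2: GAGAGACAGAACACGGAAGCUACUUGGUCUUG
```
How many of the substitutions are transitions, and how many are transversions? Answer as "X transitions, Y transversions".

3 transitions, 7 transversions

Transitions (purine↔purine or pyrimidine↔pyrimidine): 20 U→C, 24 C→U, 25 C→U.
Transversions (purine↔pyrimidine): 4 U→A, 8 C→A, 18 C→A, 19 C→G, 26 U→G, 27 C→G, 29 G→C.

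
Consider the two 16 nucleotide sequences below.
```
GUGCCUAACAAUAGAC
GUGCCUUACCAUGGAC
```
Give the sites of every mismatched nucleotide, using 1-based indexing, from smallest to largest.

Scanning 1-based: 7: A/U; 10: A/C; 13: A/G.

7, 10, 13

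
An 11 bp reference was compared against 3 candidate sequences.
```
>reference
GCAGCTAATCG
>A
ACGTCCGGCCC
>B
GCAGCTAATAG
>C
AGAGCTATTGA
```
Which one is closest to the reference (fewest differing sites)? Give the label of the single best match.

B

A differs at 8 sites; B differs at 1 site; C differs at 5 sites. The closest is B.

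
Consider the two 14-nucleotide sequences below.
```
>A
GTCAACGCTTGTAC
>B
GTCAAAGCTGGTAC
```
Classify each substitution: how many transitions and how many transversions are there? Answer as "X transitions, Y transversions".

Transitions (purine↔purine or pyrimidine↔pyrimidine): none.
Transversions (purine↔pyrimidine): 6 C→A, 10 T→G.

0 transitions, 2 transversions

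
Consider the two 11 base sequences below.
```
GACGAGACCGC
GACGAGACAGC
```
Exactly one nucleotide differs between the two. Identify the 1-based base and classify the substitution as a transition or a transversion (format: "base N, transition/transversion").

base 9, transversion

Base 9 changes C→A. C is a pyrimidine and A is a purine, so this is a transversion.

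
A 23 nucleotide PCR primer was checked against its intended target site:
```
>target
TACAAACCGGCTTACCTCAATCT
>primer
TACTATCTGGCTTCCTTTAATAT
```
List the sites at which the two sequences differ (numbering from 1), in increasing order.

Differences at site 4 (A→T), site 6 (A→T), site 8 (C→T), site 14 (A→C), site 16 (C→T), site 18 (C→T), site 22 (C→A).

4, 6, 8, 14, 16, 18, 22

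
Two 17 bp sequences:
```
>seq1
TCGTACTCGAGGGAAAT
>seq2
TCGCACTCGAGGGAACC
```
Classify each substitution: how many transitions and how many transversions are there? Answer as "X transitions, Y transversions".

2 transitions, 1 transversion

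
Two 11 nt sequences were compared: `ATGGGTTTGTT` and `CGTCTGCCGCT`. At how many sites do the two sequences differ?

9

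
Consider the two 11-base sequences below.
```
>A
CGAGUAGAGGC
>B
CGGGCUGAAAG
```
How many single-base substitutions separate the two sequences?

6

Mismatches (1-based): site 3: A→G; site 5: U→C; site 6: A→U; site 9: G→A; site 10: G→A; site 11: C→G.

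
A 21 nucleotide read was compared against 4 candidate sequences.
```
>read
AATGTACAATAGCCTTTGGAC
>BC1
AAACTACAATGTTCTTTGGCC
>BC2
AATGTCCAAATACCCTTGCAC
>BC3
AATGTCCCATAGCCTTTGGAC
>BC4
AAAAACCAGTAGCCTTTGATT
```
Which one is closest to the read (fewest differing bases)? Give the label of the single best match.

BC3

Hamming distances to read — BC1: 6; BC2: 6; BC3: 2; BC4: 8.
Smallest is BC3 with 2 mismatches.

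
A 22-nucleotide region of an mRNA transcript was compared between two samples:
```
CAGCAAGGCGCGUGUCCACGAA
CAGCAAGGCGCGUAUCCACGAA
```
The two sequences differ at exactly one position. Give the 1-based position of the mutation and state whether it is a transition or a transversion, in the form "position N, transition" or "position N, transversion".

Position 14 changes G→A. G is a purine and A is a purine, so this is a transition.

position 14, transition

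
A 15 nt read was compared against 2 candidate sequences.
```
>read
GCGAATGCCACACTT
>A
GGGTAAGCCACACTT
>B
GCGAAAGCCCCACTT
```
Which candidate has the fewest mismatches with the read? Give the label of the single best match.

B

A differs at 3 sites; B differs at 2 sites. The closest is B.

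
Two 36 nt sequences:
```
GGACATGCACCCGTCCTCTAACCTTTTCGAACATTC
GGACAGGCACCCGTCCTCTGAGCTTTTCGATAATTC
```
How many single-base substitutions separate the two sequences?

Mismatches (1-based): base 6: T→G; base 20: A→G; base 22: C→G; base 31: A→T; base 32: C→A.

5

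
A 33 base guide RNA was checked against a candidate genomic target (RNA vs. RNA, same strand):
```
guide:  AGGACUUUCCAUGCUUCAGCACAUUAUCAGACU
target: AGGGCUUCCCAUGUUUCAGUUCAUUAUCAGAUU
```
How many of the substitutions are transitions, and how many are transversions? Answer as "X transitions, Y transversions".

Mismatches (1-based):
position 4: A→G (purine→purine, transition)
position 8: U→C (pyrimidine→pyrimidine, transition)
position 14: C→U (pyrimidine→pyrimidine, transition)
position 20: C→U (pyrimidine→pyrimidine, transition)
position 21: A→U (purine→pyrimidine, transversion)
position 32: C→U (pyrimidine→pyrimidine, transition)

5 transitions, 1 transversion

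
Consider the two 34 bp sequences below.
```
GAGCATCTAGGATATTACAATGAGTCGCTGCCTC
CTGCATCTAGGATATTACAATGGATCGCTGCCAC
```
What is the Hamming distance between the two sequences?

5

Comparing position by position, 5 sites differ: 1 (G/C), 2 (A/T), 23 (A/G), 24 (G/A), 33 (T/A).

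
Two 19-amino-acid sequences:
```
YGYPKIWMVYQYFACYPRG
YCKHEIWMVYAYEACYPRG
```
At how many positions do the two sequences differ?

The sequences differ at positions 2, 3, 4, 5, 11, 13 (1-based) — 6 in total.

6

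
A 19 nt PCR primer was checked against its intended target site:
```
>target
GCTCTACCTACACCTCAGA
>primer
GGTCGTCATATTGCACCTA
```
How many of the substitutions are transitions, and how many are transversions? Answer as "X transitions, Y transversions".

1 transition, 9 transversions

Transitions (purine↔purine or pyrimidine↔pyrimidine): 11 C→T.
Transversions (purine↔pyrimidine): 2 C→G, 5 T→G, 6 A→T, 8 C→A, 12 A→T, 13 C→G, 15 T→A, 17 A→C, 18 G→T.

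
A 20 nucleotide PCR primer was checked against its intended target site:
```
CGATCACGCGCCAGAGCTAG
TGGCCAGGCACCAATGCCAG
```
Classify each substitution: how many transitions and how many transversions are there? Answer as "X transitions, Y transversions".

Mismatches (1-based):
position 1: C→T (pyrimidine→pyrimidine, transition)
position 3: A→G (purine→purine, transition)
position 4: T→C (pyrimidine→pyrimidine, transition)
position 7: C→G (pyrimidine→purine, transversion)
position 10: G→A (purine→purine, transition)
position 14: G→A (purine→purine, transition)
position 15: A→T (purine→pyrimidine, transversion)
position 18: T→C (pyrimidine→pyrimidine, transition)

6 transitions, 2 transversions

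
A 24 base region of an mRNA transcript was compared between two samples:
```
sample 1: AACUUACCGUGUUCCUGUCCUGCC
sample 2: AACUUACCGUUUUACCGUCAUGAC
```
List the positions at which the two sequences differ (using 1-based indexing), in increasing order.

11, 14, 16, 20, 23

Differences at position 11 (G→U), position 14 (C→A), position 16 (U→C), position 20 (C→A), position 23 (C→A).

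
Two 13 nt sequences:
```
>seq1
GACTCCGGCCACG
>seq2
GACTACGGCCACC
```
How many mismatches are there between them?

The sequences differ at positions 5, 13 (1-based) — 2 in total.

2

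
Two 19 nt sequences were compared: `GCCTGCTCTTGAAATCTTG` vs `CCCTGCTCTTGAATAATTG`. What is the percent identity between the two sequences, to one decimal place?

78.9%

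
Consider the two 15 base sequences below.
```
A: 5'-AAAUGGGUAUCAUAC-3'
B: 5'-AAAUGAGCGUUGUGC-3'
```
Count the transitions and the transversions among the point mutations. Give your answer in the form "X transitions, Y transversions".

6 transitions, 0 transversions

Transitions (purine↔purine or pyrimidine↔pyrimidine): 6 G→A, 8 U→C, 9 A→G, 11 C→U, 12 A→G, 14 A→G.
Transversions (purine↔pyrimidine): none.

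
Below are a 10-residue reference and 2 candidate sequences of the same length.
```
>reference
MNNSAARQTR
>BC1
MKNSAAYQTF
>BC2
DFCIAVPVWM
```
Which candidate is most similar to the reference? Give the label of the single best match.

BC1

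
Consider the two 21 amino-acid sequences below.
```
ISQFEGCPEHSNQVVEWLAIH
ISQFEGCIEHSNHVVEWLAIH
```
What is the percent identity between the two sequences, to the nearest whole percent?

90%

Mismatches at positions 8, 13 (1-based): 2 of 21.
Identical positions: 19/21 = 90.48% → 90%.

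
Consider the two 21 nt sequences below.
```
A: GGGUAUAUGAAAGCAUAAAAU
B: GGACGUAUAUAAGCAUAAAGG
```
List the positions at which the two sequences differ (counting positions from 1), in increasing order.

3, 4, 5, 9, 10, 20, 21

Differences at position 3 (G→A), position 4 (U→C), position 5 (A→G), position 9 (G→A), position 10 (A→U), position 20 (A→G), position 21 (U→G).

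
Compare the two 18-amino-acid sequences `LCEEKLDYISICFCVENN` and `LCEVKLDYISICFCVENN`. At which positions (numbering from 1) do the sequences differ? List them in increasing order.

Differences at position 4 (E→V).

4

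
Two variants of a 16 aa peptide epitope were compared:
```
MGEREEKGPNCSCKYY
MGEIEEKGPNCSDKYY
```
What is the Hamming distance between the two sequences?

2

Mismatches (1-based): residue 4: R→I; residue 13: C→D.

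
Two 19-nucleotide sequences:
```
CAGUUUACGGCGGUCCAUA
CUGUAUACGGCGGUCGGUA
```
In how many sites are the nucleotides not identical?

Mismatches (1-based): site 2: A→U; site 5: U→A; site 16: C→G; site 17: A→G.

4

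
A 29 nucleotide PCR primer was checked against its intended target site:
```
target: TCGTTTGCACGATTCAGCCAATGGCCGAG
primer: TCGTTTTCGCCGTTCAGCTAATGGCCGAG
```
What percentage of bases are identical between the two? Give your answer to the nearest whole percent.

Mismatches at positions 7, 9, 11, 12, 19 (1-based): 5 of 29.
Identical positions: 24/29 = 82.76% → 83%.

83%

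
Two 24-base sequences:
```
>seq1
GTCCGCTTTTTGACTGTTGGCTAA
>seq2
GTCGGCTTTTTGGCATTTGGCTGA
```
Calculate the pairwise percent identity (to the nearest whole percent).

Mismatches at positions 4, 13, 15, 16, 23 (1-based): 5 of 24.
Identical positions: 19/24 = 79.17% → 79%.

79%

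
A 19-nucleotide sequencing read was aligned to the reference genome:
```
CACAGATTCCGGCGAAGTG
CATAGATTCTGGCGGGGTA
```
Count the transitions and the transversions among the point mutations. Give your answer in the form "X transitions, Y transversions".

5 transitions, 0 transversions

Mismatches (1-based):
site 3: C→T (pyrimidine→pyrimidine, transition)
site 10: C→T (pyrimidine→pyrimidine, transition)
site 15: A→G (purine→purine, transition)
site 16: A→G (purine→purine, transition)
site 19: G→A (purine→purine, transition)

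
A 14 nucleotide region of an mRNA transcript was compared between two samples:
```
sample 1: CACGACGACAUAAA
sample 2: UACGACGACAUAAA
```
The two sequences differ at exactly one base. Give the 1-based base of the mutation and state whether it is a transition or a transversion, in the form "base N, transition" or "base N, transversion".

base 1, transition

Base 1 changes C→U. C is a pyrimidine and U is a pyrimidine, so this is a transition.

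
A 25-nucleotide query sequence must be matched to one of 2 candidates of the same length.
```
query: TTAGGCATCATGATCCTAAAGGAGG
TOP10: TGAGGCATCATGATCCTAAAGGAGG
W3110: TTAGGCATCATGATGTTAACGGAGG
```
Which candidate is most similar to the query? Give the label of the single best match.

TOP10

TOP10 differs at 1 base; W3110 differs at 3 bases. The closest is TOP10.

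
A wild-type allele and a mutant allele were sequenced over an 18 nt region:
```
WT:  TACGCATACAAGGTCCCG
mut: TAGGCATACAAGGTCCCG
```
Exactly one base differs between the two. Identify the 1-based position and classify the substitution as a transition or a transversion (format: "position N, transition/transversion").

Position 3 changes C→G. C is a pyrimidine and G is a purine, so this is a transversion.

position 3, transversion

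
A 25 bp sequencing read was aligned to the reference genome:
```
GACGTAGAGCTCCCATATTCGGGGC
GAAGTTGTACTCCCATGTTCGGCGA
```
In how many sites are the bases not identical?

The sequences differ at sites 3, 6, 8, 9, 17, 23, 25 (1-based) — 7 in total.

7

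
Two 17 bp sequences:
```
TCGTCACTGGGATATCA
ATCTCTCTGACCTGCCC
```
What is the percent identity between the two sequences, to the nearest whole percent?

41%

10 positions differ (1, 2, 3, 6, 10, 11, 12, 14, 15, 17), so 7 of 17 match: 7/17 = 41.18%.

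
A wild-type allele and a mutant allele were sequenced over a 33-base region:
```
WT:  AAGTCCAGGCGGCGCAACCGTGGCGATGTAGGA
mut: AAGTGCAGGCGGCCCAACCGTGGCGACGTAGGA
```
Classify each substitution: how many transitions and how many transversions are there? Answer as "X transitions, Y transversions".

1 transition, 2 transversions

Transitions (purine↔purine or pyrimidine↔pyrimidine): 27 T→C.
Transversions (purine↔pyrimidine): 5 C→G, 14 G→C.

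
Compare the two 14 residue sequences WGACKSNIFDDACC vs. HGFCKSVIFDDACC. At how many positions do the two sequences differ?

The sequences differ at positions 1, 3, 7 (1-based) — 3 in total.

3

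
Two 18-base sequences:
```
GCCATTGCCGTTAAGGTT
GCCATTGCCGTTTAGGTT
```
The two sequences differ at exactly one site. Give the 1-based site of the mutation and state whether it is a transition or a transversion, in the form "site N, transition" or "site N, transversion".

Site 13 changes A→T. A is a purine and T is a pyrimidine, so this is a transversion.

site 13, transversion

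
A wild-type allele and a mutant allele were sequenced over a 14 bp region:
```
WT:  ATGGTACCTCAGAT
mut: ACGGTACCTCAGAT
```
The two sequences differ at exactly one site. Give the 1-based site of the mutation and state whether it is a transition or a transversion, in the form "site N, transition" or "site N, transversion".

site 2, transition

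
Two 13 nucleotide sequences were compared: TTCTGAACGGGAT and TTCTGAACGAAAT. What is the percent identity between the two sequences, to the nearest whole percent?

85%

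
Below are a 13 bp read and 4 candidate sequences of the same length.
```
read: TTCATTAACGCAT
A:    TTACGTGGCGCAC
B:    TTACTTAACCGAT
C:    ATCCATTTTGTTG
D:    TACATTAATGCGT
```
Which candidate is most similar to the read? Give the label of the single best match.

Hamming distances to read — A: 6; B: 4; C: 9; D: 3.
Smallest is D with 3 mismatches.

D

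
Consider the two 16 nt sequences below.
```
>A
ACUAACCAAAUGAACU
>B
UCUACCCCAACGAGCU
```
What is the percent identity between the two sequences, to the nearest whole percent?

Mismatches at positions 1, 5, 8, 11, 14 (1-based): 5 of 16.
Identical positions: 11/16 = 68.75% → 69%.

69%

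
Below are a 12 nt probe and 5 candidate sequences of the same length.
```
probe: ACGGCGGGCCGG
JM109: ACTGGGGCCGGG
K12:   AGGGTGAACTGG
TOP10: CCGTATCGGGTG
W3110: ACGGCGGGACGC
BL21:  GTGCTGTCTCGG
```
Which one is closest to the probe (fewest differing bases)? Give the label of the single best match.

W3110

Hamming distances to probe — JM109: 4; K12: 5; TOP10: 8; W3110: 2; BL21: 7.
Smallest is W3110 with 2 mismatches.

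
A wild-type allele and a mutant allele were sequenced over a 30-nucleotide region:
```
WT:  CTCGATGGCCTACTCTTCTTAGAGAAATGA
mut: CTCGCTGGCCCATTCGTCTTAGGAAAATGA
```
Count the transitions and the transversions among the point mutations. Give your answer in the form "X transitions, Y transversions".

Mismatches (1-based):
position 5: A→C (purine→pyrimidine, transversion)
position 11: T→C (pyrimidine→pyrimidine, transition)
position 13: C→T (pyrimidine→pyrimidine, transition)
position 16: T→G (pyrimidine→purine, transversion)
position 23: A→G (purine→purine, transition)
position 24: G→A (purine→purine, transition)

4 transitions, 2 transversions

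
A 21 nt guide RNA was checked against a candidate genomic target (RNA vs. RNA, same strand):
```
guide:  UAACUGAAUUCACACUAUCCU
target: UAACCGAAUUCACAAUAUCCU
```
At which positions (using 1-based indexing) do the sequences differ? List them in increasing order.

5, 15

Scanning 1-based: 5: U/C; 15: C/A.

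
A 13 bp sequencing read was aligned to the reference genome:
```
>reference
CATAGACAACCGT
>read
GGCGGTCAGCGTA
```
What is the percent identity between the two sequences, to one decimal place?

30.8%

Mismatches at positions 1, 2, 3, 4, 6, 9, 11, 12, 13 (1-based): 9 of 13.
Identical positions: 4/13 = 30.77% → 30.8%.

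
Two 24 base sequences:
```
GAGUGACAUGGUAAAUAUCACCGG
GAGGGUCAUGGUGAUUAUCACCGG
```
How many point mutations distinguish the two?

4

The sequences differ at bases 4, 6, 13, 15 (1-based) — 4 in total.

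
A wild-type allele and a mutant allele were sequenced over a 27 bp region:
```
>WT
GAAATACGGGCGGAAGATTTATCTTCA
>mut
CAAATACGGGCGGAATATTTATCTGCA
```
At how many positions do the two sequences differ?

3

Mismatches (1-based): position 1: G→C; position 16: G→T; position 25: T→G.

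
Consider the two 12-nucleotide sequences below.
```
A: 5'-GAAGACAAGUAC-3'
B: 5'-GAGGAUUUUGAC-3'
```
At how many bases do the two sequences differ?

6

Mismatches (1-based): base 3: A→G; base 6: C→U; base 7: A→U; base 8: A→U; base 9: G→U; base 10: U→G.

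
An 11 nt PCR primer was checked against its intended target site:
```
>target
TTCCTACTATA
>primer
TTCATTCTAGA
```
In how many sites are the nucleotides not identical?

Comparing position by position, 3 sites differ: 4 (C/A), 6 (A/T), 10 (T/G).

3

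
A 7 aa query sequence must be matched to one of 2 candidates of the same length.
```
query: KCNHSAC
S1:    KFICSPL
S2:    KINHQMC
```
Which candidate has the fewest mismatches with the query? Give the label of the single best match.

S1 differs at 5 positions; S2 differs at 3 positions. The closest is S2.

S2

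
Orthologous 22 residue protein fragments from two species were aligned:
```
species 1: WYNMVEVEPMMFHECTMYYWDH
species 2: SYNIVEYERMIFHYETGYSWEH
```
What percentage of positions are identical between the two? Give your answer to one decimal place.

54.5%

Mismatches at positions 1, 4, 7, 9, 11, 14, 15, 17, 19, 21 (1-based): 10 of 22.
Identical positions: 12/22 = 54.55% → 54.5%.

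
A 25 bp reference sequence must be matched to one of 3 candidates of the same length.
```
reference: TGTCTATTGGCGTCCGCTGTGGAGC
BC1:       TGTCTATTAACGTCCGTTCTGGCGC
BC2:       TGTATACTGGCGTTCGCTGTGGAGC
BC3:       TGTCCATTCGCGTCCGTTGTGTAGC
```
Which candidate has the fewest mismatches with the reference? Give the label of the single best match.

Hamming distances to reference — BC1: 5; BC2: 3; BC3: 4.
Smallest is BC2 with 3 mismatches.

BC2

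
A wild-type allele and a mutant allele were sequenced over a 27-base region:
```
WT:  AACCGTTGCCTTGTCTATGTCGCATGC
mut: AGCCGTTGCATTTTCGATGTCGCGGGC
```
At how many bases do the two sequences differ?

Comparing position by position, 6 bases differ: 2 (A/G), 10 (C/A), 13 (G/T), 16 (T/G), 24 (A/G), 25 (T/G).

6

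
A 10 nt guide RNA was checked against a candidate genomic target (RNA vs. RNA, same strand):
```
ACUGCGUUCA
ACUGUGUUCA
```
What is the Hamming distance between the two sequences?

1

Mismatches (1-based): position 5: C→U.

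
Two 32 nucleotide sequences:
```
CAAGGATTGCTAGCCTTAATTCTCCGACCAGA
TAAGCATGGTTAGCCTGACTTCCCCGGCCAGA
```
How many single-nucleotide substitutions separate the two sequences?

The sequences differ at bases 1, 5, 8, 10, 17, 19, 23, 27 (1-based) — 8 in total.

8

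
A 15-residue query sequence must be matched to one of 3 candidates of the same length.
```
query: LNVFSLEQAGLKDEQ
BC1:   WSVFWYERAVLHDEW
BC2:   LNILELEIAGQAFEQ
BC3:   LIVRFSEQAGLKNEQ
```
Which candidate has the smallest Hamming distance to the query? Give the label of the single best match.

BC3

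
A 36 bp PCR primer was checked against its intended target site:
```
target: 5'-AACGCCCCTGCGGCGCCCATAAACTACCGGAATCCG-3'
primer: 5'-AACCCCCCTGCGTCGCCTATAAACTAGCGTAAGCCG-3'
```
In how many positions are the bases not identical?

Mismatches (1-based): position 4: G→C; position 13: G→T; position 18: C→T; position 27: C→G; position 30: G→T; position 33: T→G.

6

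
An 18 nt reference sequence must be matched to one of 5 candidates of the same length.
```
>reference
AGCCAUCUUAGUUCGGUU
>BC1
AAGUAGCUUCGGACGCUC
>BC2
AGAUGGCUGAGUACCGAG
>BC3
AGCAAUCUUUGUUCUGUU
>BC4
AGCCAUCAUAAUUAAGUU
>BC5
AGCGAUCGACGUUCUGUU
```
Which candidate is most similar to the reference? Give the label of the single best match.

BC1 differs at 9 bases; BC2 differs at 9 bases; BC3 differs at 3 bases; BC4 differs at 4 bases; BC5 differs at 5 bases. The closest is BC3.

BC3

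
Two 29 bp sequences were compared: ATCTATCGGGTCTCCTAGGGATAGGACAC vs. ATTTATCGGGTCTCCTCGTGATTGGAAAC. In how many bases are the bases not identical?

5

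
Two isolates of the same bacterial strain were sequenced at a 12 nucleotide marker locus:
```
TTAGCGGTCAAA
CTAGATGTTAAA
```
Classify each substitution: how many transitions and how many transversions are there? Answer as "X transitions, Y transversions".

Transitions (purine↔purine or pyrimidine↔pyrimidine): 1 T→C, 9 C→T.
Transversions (purine↔pyrimidine): 5 C→A, 6 G→T.

2 transitions, 2 transversions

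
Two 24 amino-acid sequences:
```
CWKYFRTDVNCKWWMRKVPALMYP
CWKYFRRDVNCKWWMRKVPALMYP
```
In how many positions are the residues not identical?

Mismatches (1-based): position 7: T→R.

1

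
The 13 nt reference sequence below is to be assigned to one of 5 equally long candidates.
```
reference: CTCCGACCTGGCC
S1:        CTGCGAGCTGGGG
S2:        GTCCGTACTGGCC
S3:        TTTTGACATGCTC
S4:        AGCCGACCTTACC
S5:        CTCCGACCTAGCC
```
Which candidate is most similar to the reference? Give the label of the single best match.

S5

Hamming distances to reference — S1: 4; S2: 3; S3: 6; S4: 4; S5: 1.
Smallest is S5 with 1 mismatch.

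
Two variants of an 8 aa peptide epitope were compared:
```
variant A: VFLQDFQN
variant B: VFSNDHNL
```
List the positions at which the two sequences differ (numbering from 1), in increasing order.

3, 4, 6, 7, 8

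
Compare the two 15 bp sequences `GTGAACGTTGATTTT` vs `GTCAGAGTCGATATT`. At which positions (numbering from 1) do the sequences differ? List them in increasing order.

3, 5, 6, 9, 13

Differences at position 3 (G→C), position 5 (A→G), position 6 (C→A), position 9 (T→C), position 13 (T→A).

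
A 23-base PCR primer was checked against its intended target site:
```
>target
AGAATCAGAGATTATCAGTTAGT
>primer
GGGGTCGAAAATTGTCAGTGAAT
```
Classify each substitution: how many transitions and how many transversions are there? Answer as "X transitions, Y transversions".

8 transitions, 1 transversion

Mismatches (1-based):
site 1: A→G (purine→purine, transition)
site 3: A→G (purine→purine, transition)
site 4: A→G (purine→purine, transition)
site 7: A→G (purine→purine, transition)
site 8: G→A (purine→purine, transition)
site 10: G→A (purine→purine, transition)
site 14: A→G (purine→purine, transition)
site 20: T→G (pyrimidine→purine, transversion)
site 22: G→A (purine→purine, transition)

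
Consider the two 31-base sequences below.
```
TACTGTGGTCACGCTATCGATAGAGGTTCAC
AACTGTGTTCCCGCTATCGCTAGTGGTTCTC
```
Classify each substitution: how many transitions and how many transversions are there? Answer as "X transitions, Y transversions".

0 transitions, 6 transversions

Transitions (purine↔purine or pyrimidine↔pyrimidine): none.
Transversions (purine↔pyrimidine): 1 T→A, 8 G→T, 11 A→C, 20 A→C, 24 A→T, 30 A→T.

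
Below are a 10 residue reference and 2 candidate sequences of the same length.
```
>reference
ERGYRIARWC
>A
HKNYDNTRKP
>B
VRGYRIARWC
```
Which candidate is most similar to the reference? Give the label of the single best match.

Hamming distances to reference — A: 8; B: 1.
Smallest is B with 1 mismatch.

B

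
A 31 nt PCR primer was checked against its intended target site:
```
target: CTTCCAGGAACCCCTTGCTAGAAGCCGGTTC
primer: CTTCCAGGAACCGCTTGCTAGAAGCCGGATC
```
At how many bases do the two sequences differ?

Comparing position by position, 2 bases differ: 13 (C/G), 29 (T/A).

2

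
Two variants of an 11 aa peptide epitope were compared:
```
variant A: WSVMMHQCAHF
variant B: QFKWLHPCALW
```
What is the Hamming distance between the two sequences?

8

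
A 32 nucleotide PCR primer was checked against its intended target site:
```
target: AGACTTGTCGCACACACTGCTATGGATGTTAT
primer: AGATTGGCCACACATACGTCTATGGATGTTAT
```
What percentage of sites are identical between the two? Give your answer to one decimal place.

78.1%

7 positions differ (4, 6, 8, 10, 15, 18, 19), so 25 of 32 match: 25/32 = 78.12%.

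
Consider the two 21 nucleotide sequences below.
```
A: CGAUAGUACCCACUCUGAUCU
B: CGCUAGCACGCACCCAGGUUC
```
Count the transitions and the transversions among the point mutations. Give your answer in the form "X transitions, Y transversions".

Mismatches (1-based):
site 3: A→C (purine→pyrimidine, transversion)
site 7: U→C (pyrimidine→pyrimidine, transition)
site 10: C→G (pyrimidine→purine, transversion)
site 14: U→C (pyrimidine→pyrimidine, transition)
site 16: U→A (pyrimidine→purine, transversion)
site 18: A→G (purine→purine, transition)
site 20: C→U (pyrimidine→pyrimidine, transition)
site 21: U→C (pyrimidine→pyrimidine, transition)

5 transitions, 3 transversions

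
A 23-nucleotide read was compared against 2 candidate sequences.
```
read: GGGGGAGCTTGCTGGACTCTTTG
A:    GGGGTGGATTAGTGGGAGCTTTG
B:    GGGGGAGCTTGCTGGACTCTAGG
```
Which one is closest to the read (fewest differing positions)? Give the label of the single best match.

B

A differs at 8 positions; B differs at 2 positions. The closest is B.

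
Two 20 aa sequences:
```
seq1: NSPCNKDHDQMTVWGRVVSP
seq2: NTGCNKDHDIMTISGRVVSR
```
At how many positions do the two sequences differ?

Mismatches (1-based): position 2: S→T; position 3: P→G; position 10: Q→I; position 13: V→I; position 14: W→S; position 20: P→R.

6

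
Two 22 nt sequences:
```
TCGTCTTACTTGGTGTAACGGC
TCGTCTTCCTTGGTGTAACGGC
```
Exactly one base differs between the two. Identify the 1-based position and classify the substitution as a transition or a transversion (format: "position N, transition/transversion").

position 8, transversion

Position 8 changes A→C. A is a purine and C is a pyrimidine, so this is a transversion.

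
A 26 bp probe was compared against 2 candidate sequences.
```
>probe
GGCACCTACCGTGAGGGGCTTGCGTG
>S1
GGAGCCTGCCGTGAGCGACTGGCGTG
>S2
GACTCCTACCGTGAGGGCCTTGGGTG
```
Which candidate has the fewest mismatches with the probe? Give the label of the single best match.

S2

S1 differs at 6 bases; S2 differs at 4 bases. The closest is S2.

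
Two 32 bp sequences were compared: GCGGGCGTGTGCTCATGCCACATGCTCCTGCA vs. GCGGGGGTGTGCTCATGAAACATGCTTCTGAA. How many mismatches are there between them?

5

Mismatches (1-based): base 6: C→G; base 18: C→A; base 19: C→A; base 27: C→T; base 31: C→A.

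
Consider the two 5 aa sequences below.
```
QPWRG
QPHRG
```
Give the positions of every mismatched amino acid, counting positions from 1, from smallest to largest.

3

Scanning 1-based: 3: W/H.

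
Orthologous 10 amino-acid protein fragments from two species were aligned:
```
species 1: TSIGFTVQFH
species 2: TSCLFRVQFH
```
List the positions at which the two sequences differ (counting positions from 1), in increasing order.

Differences at position 3 (I→C), position 4 (G→L), position 6 (T→R).

3, 4, 6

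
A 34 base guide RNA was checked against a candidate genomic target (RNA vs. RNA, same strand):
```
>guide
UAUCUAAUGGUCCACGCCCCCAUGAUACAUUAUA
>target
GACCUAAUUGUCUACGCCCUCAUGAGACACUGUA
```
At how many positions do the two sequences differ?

Comparing position by position, 8 positions differ: 1 (U/G), 3 (U/C), 9 (G/U), 13 (C/U), 20 (C/U), 26 (U/G), 30 (U/C), 32 (A/G).

8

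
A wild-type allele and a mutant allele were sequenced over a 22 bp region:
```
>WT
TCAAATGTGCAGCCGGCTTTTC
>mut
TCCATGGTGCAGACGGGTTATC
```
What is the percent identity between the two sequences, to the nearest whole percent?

Mismatches at positions 3, 5, 6, 13, 17, 20 (1-based): 6 of 22.
Identical positions: 16/22 = 72.73% → 73%.

73%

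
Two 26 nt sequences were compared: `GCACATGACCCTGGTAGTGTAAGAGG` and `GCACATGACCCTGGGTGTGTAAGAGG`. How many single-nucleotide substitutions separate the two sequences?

2

Mismatches (1-based): position 15: T→G; position 16: A→T.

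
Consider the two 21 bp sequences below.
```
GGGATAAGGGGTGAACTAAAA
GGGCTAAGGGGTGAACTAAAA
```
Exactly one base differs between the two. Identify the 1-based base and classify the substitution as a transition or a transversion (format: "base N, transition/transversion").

base 4, transversion

The sequences differ only at base 4: A→C (purine→pyrimidine), a transversion.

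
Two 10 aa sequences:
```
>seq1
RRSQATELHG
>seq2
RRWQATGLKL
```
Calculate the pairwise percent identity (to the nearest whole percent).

Mismatches at positions 3, 7, 9, 10 (1-based): 4 of 10.
Identical positions: 6/10 = 60% → 60%.

60%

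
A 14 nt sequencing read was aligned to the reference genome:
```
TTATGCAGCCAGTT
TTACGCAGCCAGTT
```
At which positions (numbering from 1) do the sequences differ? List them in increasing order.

4

Differences at position 4 (T→C).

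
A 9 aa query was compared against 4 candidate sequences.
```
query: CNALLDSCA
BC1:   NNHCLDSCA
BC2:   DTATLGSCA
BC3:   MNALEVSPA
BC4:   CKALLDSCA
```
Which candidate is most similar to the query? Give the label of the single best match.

BC4

BC1 differs at 3 positions; BC2 differs at 4 positions; BC3 differs at 4 positions; BC4 differs at 1 position. The closest is BC4.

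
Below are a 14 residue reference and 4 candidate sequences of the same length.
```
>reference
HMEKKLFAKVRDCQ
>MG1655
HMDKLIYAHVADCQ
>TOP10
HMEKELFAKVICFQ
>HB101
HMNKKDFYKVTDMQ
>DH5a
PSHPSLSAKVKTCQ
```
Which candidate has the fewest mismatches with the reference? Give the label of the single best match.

MG1655 differs at 6 residues; TOP10 differs at 4 residues; HB101 differs at 5 residues; DH5a differs at 8 residues. The closest is TOP10.

TOP10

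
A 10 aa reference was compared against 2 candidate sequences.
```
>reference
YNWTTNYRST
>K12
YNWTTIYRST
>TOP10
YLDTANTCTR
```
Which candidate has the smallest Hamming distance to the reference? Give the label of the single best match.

K12

Hamming distances to reference — K12: 1; TOP10: 7.
Smallest is K12 with 1 mismatch.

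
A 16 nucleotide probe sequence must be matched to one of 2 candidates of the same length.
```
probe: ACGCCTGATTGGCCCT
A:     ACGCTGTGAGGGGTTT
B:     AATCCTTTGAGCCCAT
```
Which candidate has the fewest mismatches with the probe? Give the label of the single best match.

B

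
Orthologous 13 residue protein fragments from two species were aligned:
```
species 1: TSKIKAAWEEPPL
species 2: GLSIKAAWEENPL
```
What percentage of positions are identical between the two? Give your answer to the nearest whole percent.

69%

Mismatches at positions 1, 2, 3, 11 (1-based): 4 of 13.
Identical positions: 9/13 = 69.23% → 69%.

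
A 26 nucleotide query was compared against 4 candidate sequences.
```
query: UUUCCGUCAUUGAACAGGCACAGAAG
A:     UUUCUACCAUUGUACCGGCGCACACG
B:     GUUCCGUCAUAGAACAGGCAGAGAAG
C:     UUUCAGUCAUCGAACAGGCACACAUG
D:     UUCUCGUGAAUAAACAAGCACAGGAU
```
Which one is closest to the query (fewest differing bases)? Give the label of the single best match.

B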